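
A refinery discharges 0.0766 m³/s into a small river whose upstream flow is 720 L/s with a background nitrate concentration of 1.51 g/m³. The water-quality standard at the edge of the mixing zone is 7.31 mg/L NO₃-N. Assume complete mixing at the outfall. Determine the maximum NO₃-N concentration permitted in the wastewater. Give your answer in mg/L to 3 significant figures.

61.8 mg/L

720 L/s = 0.72 m³/s.
Mass balance: 7.31·0.7966 = 0.0766·Cₑ + 0.72·1.51.
Cₑ = (5.823 − 1.087) / 0.0766 = 61.83 mg/L.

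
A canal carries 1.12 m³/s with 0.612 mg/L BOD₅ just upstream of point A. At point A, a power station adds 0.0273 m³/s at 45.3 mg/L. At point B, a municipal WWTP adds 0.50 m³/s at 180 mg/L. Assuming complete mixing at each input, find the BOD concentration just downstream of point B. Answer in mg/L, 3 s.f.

55.8 mg/L

After input A: C = (1.12·0.612 + 0.0273·45.3) / 1.147 = 1.675 mg/L.
After input B: C = (1.147·1.675 + 0.5·180) / 1.647 = 55.8 mg/L.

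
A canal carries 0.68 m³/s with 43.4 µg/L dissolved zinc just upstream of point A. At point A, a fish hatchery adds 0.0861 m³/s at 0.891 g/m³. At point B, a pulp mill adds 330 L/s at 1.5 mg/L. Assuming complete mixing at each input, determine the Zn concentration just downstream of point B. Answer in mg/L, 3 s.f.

0.549 mg/L

43.4 µg/L = 0.0434 mg/L.
After input A: C = (0.68·0.0434 + 0.0861·0.891) / 0.7661 = 0.1387 mg/L.
330 L/s = 0.33 m³/s.
After input B: C = (0.7661·0.1387 + 0.33·1.5) / 1.096 = 0.5485 mg/L.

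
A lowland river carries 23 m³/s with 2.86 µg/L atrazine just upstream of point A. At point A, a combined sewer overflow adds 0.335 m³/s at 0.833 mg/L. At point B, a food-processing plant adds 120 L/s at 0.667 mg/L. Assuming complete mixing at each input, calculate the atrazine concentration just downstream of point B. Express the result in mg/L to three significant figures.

2.86 µg/L = 0.00286 mg/L.
After input A: C = (23·0.00286 + 0.335·0.833) / 23.34 = 0.01478 mg/L.
120 L/s = 0.12 m³/s.
After input B: C = (23.34·0.01478 + 0.12·0.667) / 23.46 = 0.01811 mg/L.

0.0181 mg/L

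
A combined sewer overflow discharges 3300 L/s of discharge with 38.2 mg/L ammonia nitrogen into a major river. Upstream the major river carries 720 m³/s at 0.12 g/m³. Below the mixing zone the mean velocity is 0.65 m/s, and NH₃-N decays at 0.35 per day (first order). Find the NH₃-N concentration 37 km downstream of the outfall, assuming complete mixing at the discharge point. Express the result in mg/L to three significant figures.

3300 L/s = 3.3 m³/s.
After complete mixing, C₀ = (3.3·38.2 + 720·0.12) / 723.3 = 0.2937 mg/L.
Travel time t = 3.7e+04 m / 0.65 m/s = 5.692e+04 s = 0.6588 d.
C = 0.2937·exp(−0.35·0.6588) = 0.2937·0.7941 = 0.2332 mg/L.

0.233 mg/L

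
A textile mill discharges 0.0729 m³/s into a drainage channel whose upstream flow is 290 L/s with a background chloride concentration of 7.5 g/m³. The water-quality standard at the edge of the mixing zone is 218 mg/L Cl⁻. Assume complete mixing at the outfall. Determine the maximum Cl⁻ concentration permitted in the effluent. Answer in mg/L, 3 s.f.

290 L/s = 0.29 m³/s.
Mass balance: 218·0.3629 = 0.0729·Cₑ + 0.29·7.5.
Cₑ = (79.11 − 2.175) / 0.0729 = 1055 mg/L.

1060 mg/L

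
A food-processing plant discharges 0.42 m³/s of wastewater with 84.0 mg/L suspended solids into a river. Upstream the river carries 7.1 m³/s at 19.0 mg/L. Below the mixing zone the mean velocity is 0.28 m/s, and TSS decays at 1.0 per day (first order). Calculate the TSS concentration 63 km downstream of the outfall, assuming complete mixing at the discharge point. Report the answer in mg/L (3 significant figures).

After complete mixing, C₀ = (0.42·84 + 7.1·19) / 7.52 = 22.63 mg/L.
Travel time t = 6.3e+04 m / 0.28 m/s = 2.25e+05 s = 2.604 d.
C = 22.63·exp(−1.0·2.604) = 22.63·0.07396 = 1.674 mg/L.

1.67 mg/L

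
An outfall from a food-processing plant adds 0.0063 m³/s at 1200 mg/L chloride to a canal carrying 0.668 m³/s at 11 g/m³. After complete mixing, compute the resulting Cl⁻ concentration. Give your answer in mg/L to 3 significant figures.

Flow-weighted mixing gives C = (0.0063·1200 + 0.668·11) / (0.0063 + 0.668) = 14.91/0.6743 = 22.11 mg/L.

22.1 mg/L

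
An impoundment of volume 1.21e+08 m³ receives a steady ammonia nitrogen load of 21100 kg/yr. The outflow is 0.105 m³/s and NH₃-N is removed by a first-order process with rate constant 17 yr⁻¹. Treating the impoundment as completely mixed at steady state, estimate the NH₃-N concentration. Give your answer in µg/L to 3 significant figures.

Outflow Q = 0.105 m³/s × 3.156e+07 s/yr = 3.314e+06 m³/yr.
Steady-state CSTR mass balance: W = Q·C + k·V·C, so C = W/(Q + kV).
Q + kV = 3.314e+06 + 17·1.21e+08 = 2.06e+09 m³/yr.
C = 21100/2.06e+09 = 1.024e-05 kg/m³ = 0.01024 mg/L = 10.24 µg/L.

10.2 µg/L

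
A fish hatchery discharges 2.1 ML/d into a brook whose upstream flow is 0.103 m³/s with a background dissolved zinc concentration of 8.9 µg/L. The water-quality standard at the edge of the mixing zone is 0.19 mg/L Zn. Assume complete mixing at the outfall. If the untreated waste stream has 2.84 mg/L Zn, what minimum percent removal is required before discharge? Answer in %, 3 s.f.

2.1 ML/d = 0.02431 m³/s.
8.9 µg/L = 0.0089 mg/L.
Mass balance: 0.19·0.1273 = 0.02431·Cₑ + 0.103·0.0089.
Cₑ = (0.02419 − 0.0009167) / 0.02431 = 0.9575 mg/L.
Required removal = 1 − 0.9575/2.84 = 66.29 %.

66.3 %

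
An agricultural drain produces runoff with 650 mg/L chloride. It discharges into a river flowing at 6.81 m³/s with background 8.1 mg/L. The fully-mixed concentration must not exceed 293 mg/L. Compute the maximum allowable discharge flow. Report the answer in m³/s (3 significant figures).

Mass balance at complete mixing: C_std·(Q_w + Q_r) = Q_w·C_e + Q_r·C_b.
Rearranging, Q_w = Q_r·(C_std − C_b)/(C_e − C_std) = 6.81·(293 − 8.1) / (650 − 293) = 5.435 m³/s.

5.43 m³/s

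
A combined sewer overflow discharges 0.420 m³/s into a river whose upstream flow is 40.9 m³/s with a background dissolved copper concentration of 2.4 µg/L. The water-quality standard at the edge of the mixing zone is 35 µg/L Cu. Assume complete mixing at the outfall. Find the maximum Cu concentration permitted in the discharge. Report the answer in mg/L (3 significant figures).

2.4 µg/L = 0.0024 mg/L.
35 µg/L = 0.035 mg/L.
Mass balance: 0.035·41.32 = 0.42·Cₑ + 40.9·0.0024.
Cₑ = (1.446 − 0.09816) / 0.42 = 3.21 mg/L.

3.21 mg/L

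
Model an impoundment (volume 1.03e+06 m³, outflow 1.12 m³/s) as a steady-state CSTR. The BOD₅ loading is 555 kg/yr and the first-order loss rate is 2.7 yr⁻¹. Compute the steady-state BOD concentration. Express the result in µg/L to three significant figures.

14.6 µg/L

Outflow Q = 1.12 m³/s × 3.156e+07 s/yr = 3.534e+07 m³/yr.
Steady-state CSTR mass balance: W = Q·C + k·V·C, so C = W/(Q + kV).
Q + kV = 3.534e+07 + 2.7·1.03e+06 = 3.813e+07 m³/yr.
C = 555/3.813e+07 = 1.456e-05 kg/m³ = 0.01456 mg/L = 14.56 µg/L.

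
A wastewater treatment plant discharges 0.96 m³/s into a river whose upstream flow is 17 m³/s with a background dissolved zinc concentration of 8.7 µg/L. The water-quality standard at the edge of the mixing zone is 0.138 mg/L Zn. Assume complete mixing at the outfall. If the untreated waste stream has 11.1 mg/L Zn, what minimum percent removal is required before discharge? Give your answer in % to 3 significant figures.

8.7 µg/L = 0.0087 mg/L.
Mass balance: 0.138·17.96 = 0.96·Cₑ + 17·0.0087.
Cₑ = (2.478 − 0.1479) / 0.96 = 2.428 mg/L.
Required removal = 1 − 2.428/11.1 = 78.13 %.

78.1 %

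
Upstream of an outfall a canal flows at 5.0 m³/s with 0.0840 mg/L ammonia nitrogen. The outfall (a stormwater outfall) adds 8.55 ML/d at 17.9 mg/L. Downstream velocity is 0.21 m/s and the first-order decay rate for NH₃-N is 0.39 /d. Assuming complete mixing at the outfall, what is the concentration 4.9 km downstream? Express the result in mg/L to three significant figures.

8.55 ML/d = 0.09896 m³/s.
After complete mixing, C₀ = (0.09896·17.9 + 5·0.084) / 5.099 = 0.4298 mg/L.
Travel time t = 4900 m / 0.21 m/s = 2.333e+04 s = 0.2701 d.
C = 0.4298·exp(−0.39·0.2701) = 0.4298·0.9 = 0.3868 mg/L.

0.387 mg/L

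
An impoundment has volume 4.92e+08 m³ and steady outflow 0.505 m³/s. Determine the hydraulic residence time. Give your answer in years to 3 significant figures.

Q = 0.505 m³/s × 3.156e+07 s/yr = 1.594e+07 m³/yr.
Hydraulic residence time τ = V/Q = 4.92e+08/1.594e+07 = 30.87 yr.

30.9 yr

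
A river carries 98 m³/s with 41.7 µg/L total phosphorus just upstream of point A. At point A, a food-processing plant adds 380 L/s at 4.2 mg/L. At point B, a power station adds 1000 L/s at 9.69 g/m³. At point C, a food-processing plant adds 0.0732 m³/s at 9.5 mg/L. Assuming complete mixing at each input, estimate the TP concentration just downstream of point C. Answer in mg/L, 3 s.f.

0.162 mg/L

41.7 µg/L = 0.0417 mg/L.
380 L/s = 0.38 m³/s.
After input A: C = (98·0.0417 + 0.38·4.2) / 98.38 = 0.05776 mg/L.
1000 L/s = 1 m³/s.
After input B: C = (98.38·0.05776 + 1·9.69) / 99.38 = 0.1547 mg/L.
After input C: C = (99.38·0.1547 + 0.0732·9.5) / 99.45 = 0.1616 mg/L.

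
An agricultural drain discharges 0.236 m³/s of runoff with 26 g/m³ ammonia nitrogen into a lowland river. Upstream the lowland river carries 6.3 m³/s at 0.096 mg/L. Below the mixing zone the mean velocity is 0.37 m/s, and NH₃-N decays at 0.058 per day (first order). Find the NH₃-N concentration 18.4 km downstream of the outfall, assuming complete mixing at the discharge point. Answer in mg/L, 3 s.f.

0.997 mg/L

After complete mixing, C₀ = (0.236·26 + 6.3·0.096) / 6.536 = 1.031 mg/L.
Travel time t = 1.84e+04 m / 0.37 m/s = 4.973e+04 s = 0.5756 d.
C = 1.031·exp(−0.058·0.5756) = 1.031·0.9672 = 0.9975 mg/L.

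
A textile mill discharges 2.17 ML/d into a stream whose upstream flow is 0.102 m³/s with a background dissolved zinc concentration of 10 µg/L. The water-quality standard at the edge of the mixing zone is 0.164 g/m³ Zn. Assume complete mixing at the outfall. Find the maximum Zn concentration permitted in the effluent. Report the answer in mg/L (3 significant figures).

2.17 ML/d = 0.02512 m³/s.
10 µg/L = 0.01 mg/L.
Mass balance: 0.164·0.1271 = 0.02512·Cₑ + 0.102·0.01.
Cₑ = (0.02085 − 0.00102) / 0.02512 = 0.7894 mg/L.

0.789 mg/L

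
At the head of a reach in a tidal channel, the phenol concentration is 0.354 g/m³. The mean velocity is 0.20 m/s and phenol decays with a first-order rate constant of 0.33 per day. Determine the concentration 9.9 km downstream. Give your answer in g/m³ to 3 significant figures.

Travel time t = 9.9 km / 0.20 m/s = 9900/0.20 = 4.95e+04 s = 0.5729 d.
First-order decay: C = 0.354·exp(−0.33·0.5729) = 0.354·0.8277 = 0.293 g/m³.

0.293 g/m³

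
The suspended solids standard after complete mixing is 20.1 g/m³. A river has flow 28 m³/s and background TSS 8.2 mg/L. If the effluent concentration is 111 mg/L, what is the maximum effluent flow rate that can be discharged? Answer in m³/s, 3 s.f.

3.67 m³/s

Mass balance at complete mixing: C_std·(Q_w + Q_r) = Q_w·C_e + Q_r·C_b.
Rearranging, Q_w = Q_r·(C_std − C_b)/(C_e − C_std) = 28·(20.1 − 8.2) / (111 − 20.1) = 3.666 m³/s.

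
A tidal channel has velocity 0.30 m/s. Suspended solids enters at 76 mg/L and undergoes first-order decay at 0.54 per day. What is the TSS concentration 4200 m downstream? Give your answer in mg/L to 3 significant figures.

69.6 mg/L

Travel time t = 4200 m / 0.30 m/s = 4200/0.30 = 1.4e+04 s = 0.162 d.
First-order decay: C = 76·exp(−0.54·0.162) = 76·0.9162 = 69.63 mg/L.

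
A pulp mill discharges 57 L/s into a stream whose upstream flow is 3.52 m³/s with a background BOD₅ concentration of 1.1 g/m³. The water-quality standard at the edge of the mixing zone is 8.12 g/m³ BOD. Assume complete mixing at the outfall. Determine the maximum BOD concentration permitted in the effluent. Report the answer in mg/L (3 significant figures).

442 mg/L

57 L/s = 0.057 m³/s.
Mass balance: 8.12·3.577 = 0.057·Cₑ + 3.52·1.1.
Cₑ = (29.05 − 3.872) / 0.057 = 441.6 mg/L.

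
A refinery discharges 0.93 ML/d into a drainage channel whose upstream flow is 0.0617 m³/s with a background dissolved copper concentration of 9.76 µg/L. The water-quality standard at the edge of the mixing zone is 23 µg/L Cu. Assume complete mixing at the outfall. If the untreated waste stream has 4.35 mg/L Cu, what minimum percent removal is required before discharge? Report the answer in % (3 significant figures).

97.7 %

0.93 ML/d = 0.01076 m³/s.
9.76 µg/L = 0.00976 mg/L.
23 µg/L = 0.023 mg/L.
Mass balance: 0.023·0.07246 = 0.01076·Cₑ + 0.0617·0.00976.
Cₑ = (0.001667 − 0.0006022) / 0.01076 = 0.09889 mg/L.
Required removal = 1 − 0.09889/4.35 = 97.73 %.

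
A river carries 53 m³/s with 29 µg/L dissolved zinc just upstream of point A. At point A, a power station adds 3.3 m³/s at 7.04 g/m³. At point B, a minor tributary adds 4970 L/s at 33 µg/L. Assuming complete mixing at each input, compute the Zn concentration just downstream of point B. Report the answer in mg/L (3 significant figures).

0.407 mg/L

29 µg/L = 0.029 mg/L.
After input A: C = (53·0.029 + 3.3·7.04) / 56.3 = 0.4399 mg/L.
4970 L/s = 4.97 m³/s.
33 µg/L = 0.033 mg/L.
After input B: C = (56.3·0.4399 + 4.97·0.033) / 61.27 = 0.4069 mg/L.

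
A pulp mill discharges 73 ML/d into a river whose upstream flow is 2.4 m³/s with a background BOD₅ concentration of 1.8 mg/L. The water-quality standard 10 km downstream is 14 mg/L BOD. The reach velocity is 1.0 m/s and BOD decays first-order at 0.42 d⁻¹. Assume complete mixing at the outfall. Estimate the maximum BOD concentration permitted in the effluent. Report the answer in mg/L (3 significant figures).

73 ML/d = 0.8449 m³/s.
Travel time to the compliance point: t = 1e+04/1.0 = 1e+04 s = 0.1157 d; decay factor exp(−0.42·0.1157) = 0.9526.
So the concentration just after mixing may be at most 14/0.9526 = 14.7 mg/L.
Mass balance: 14.7·3.245 = 0.8449·Cₑ + 2.4·1.8.
Cₑ = (47.69 − 4.32) / 0.8449 = 51.33 mg/L.

51.3 mg/L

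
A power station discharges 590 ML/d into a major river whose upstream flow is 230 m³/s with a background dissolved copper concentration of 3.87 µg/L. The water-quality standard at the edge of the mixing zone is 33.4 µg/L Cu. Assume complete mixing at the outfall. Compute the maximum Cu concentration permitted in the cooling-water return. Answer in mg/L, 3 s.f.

1.03 mg/L

590 ML/d = 6.829 m³/s.
3.87 µg/L = 0.00387 mg/L.
33.4 µg/L = 0.0334 mg/L.
Mass balance: 0.0334·236.8 = 6.829·Cₑ + 230·0.00387.
Cₑ = (7.91 − 0.8901) / 6.829 = 1.028 mg/L.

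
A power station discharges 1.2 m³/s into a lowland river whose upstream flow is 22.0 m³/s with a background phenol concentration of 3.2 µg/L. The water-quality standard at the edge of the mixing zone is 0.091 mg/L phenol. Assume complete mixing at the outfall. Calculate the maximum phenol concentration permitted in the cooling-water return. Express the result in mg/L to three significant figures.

3.2 µg/L = 0.0032 mg/L.
Mass balance: 0.091·23.2 = 1.2·Cₑ + 22·0.0032.
Cₑ = (2.111 − 0.0704) / 1.2 = 1.701 mg/L.

1.70 mg/L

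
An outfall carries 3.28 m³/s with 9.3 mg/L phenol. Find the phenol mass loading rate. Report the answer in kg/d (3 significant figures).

Mass flux = Q·C = 3.28 m³/s × 9.3 g/m³ = 30.5 g/s.
= 30.5 g/s × 86.4 = 2636 kg/d.

2640 kg/d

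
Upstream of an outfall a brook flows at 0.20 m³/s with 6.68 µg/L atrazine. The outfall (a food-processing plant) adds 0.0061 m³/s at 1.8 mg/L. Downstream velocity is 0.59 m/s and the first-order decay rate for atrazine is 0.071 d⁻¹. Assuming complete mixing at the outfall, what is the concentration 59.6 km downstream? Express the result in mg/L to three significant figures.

0.0550 mg/L

6.68 µg/L = 0.00668 mg/L.
After complete mixing, C₀ = (0.0061·1.8 + 0.2·0.00668) / 0.2061 = 0.05976 mg/L.
Travel time t = 5.96e+04 m / 0.59 m/s = 1.01e+05 s = 1.169 d.
C = 0.05976·exp(−0.071·1.169) = 0.05976·0.9203 = 0.055 mg/L.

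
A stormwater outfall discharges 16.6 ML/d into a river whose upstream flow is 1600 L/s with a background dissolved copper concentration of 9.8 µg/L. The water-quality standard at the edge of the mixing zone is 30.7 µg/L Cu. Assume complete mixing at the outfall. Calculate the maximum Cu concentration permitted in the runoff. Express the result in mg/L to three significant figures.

0.205 mg/L

16.6 ML/d = 0.1921 m³/s.
1600 L/s = 1.6 m³/s.
9.8 µg/L = 0.0098 mg/L.
30.7 µg/L = 0.0307 mg/L.
Mass balance: 0.0307·1.792 = 0.1921·Cₑ + 1.6·0.0098.
Cₑ = (0.05502 − 0.01568) / 0.1921 = 0.2047 mg/L.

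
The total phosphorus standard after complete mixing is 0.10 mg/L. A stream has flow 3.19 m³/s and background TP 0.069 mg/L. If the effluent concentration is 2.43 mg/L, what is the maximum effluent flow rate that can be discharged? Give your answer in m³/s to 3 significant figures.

Mass balance at complete mixing: C_std·(Q_w + Q_r) = Q_w·C_e + Q_r·C_b.
Rearranging, Q_w = Q_r·(C_std − C_b)/(C_e − C_std) = 3.19·(0.1 − 0.069) / (2.43 − 0.1) = 0.04244 m³/s.

0.0424 m³/s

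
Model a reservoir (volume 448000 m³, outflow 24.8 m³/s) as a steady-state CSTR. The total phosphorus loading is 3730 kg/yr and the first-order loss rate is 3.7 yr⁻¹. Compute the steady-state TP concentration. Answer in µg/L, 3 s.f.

Outflow Q = 24.8 m³/s × 3.156e+07 s/yr = 7.826e+08 m³/yr.
Steady-state CSTR mass balance: W = Q·C + k·V·C, so C = W/(Q + kV).
Q + kV = 7.826e+08 + 3.7·448000 = 7.843e+08 m³/yr.
C = 3730/7.843e+08 = 4.756e-06 kg/m³ = 0.004756 mg/L = 4.756 µg/L.

4.76 µg/L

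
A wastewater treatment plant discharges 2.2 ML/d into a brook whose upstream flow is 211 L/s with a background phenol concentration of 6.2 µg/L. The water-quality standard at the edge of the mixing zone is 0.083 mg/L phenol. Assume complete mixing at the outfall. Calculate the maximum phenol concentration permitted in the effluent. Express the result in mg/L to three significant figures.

2.2 ML/d = 0.02546 m³/s.
211 L/s = 0.211 m³/s.
6.2 µg/L = 0.0062 mg/L.
Mass balance: 0.083·0.2365 = 0.02546·Cₑ + 0.211·0.0062.
Cₑ = (0.01963 − 0.001308) / 0.02546 = 0.7194 mg/L.

0.719 mg/L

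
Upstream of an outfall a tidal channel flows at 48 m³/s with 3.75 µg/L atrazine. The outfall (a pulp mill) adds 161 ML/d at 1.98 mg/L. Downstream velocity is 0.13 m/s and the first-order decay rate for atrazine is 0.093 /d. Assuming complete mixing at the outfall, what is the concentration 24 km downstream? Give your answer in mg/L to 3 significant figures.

0.0636 mg/L

161 ML/d = 1.863 m³/s.
3.75 µg/L = 0.00375 mg/L.
After complete mixing, C₀ = (1.863·1.98 + 48·0.00375) / 49.86 = 0.0776 mg/L.
Travel time t = 2.4e+04 m / 0.13 m/s = 1.846e+05 s = 2.137 d.
C = 0.0776·exp(−0.093·2.137) = 0.0776·0.8198 = 0.06362 mg/L.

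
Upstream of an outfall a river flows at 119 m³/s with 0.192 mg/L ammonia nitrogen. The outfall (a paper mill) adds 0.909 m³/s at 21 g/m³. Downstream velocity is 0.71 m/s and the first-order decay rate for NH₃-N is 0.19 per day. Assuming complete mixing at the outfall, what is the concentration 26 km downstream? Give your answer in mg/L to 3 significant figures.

After complete mixing, C₀ = (0.909·21 + 119·0.192) / 119.9 = 0.3497 mg/L.
Travel time t = 2.6e+04 m / 0.71 m/s = 3.662e+04 s = 0.4238 d.
C = 0.3497·exp(−0.19·0.4238) = 0.3497·0.9226 = 0.3227 mg/L.

0.323 mg/L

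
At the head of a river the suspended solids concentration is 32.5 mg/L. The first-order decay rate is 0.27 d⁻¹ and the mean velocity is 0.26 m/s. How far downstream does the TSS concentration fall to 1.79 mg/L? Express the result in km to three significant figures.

241 km

From C = C₀·e^(−kt), t = ln(C₀/C)/k = ln(32.5/1.79)/0.27 = 2.899/0.27 = 10.74 d.
Distance = v·t = 0.26 m/s × 9.277e+05 s = 2.412e+05 m = 241.2 km.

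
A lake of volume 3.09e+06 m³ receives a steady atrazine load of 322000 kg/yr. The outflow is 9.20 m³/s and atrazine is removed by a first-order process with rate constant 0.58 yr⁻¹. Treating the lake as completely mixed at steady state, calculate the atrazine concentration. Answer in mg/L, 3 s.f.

1.10 mg/L

Outflow Q = 9.20 m³/s × 3.156e+07 s/yr = 2.903e+08 m³/yr.
Steady-state CSTR mass balance: W = Q·C + k·V·C, so C = W/(Q + kV).
Q + kV = 2.903e+08 + 0.58·3.09e+06 = 2.921e+08 m³/yr.
C = 322000/2.921e+08 = 0.001102 kg/m³ = 1.102 mg/L.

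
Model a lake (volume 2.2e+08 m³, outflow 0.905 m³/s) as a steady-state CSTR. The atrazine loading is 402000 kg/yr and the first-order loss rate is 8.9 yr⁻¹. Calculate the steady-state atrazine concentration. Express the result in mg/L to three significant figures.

0.202 mg/L

Outflow Q = 0.905 m³/s × 3.156e+07 s/yr = 2.856e+07 m³/yr.
Steady-state CSTR mass balance: W = Q·C + k·V·C, so C = W/(Q + kV).
Q + kV = 2.856e+07 + 8.9·2.2e+08 = 1.987e+09 m³/yr.
C = 402000/1.987e+09 = 0.0002024 kg/m³ = 0.2024 mg/L.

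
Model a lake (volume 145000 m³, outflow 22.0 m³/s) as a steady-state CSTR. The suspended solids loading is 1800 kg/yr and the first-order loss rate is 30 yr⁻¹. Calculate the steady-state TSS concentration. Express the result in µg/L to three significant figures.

2.58 µg/L

Outflow Q = 22.0 m³/s × 3.156e+07 s/yr = 6.943e+08 m³/yr.
Steady-state CSTR mass balance: W = Q·C + k·V·C, so C = W/(Q + kV).
Q + kV = 6.943e+08 + 30·145000 = 6.986e+08 m³/yr.
C = 1800/6.986e+08 = 2.577e-06 kg/m³ = 0.002577 mg/L = 2.577 µg/L.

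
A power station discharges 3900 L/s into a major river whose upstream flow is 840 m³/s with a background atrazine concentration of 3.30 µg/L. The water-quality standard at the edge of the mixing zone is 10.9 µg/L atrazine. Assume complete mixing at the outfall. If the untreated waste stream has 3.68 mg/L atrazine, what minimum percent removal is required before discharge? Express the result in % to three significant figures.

3900 L/s = 3.9 m³/s.
3.30 µg/L = 0.0033 mg/L.
10.9 µg/L = 0.0109 mg/L.
Mass balance: 0.0109·843.9 = 3.9·Cₑ + 840·0.0033.
Cₑ = (9.199 − 2.772) / 3.9 = 1.648 mg/L.
Required removal = 1 − 1.648/3.68 = 55.22 %.

55.2 %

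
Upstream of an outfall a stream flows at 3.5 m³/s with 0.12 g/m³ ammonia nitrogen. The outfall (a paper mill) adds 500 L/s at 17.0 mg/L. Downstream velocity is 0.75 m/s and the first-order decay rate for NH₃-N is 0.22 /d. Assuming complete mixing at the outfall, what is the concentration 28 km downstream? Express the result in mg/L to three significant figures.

500 L/s = 0.5 m³/s.
After complete mixing, C₀ = (0.5·17 + 3.5·0.12) / 4 = 2.23 mg/L.
Travel time t = 2.8e+04 m / 0.75 m/s = 3.733e+04 s = 0.4321 d.
C = 2.23·exp(−0.22·0.4321) = 2.23·0.9093 = 2.028 mg/L.

2.03 mg/L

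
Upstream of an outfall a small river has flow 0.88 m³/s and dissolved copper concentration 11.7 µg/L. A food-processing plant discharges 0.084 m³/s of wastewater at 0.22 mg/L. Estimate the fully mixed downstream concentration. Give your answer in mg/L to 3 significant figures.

11.7 µg/L = 0.0117 mg/L.
By mass balance at complete mixing, C = (0.084·0.22 + 0.88·0.0117) / (0.084 + 0.88) = 0.02878/0.964 = 0.02985 mg/L.

0.0299 mg/L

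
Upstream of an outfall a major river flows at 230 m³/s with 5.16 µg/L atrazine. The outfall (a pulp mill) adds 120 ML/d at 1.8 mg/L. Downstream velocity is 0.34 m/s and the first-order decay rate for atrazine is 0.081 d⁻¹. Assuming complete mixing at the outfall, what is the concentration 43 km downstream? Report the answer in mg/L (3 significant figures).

0.0142 mg/L

120 ML/d = 1.389 m³/s.
5.16 µg/L = 0.00516 mg/L.
After complete mixing, C₀ = (1.389·1.8 + 230·0.00516) / 231.4 = 0.01593 mg/L.
Travel time t = 4.3e+04 m / 0.34 m/s = 1.265e+05 s = 1.464 d.
C = 0.01593·exp(−0.081·1.464) = 0.01593·0.8882 = 0.01415 mg/L.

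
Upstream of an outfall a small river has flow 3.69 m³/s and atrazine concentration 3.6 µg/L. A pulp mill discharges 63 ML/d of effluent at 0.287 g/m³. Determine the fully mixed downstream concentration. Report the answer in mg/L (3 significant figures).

63 ML/d = 0.7292 m³/s.
3.6 µg/L = 0.0036 mg/L.
Conservation of mass across the mixing zone: C = (0.7292·0.287 + 3.69·0.0036) / (0.7292 + 3.69) = 0.2226/4.419 = 0.05036 mg/L.

0.0504 mg/L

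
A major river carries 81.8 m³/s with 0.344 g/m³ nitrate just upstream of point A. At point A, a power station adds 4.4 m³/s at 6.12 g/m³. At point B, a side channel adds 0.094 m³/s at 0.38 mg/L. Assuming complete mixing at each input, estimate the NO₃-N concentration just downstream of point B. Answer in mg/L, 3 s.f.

After input A: C = (81.8·0.344 + 4.4·6.12) / 86.2 = 0.6388 mg/L.
After input B: C = (86.2·0.6388 + 0.094·0.38) / 86.29 = 0.6385 mg/L.

0.639 mg/L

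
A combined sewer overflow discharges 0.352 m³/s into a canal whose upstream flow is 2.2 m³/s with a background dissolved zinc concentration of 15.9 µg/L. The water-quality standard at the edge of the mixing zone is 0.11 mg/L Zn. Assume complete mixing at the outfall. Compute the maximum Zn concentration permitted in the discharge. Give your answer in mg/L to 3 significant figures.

0.698 mg/L

15.9 µg/L = 0.0159 mg/L.
Mass balance: 0.11·2.552 = 0.352·Cₑ + 2.2·0.0159.
Cₑ = (0.2807 − 0.03498) / 0.352 = 0.6981 mg/L.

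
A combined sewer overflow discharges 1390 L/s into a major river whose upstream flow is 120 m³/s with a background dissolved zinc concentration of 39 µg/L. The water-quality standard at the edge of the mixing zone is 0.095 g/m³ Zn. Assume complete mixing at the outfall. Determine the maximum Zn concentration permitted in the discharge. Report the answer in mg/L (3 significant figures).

4.93 mg/L

1390 L/s = 1.39 m³/s.
39 µg/L = 0.039 mg/L.
Mass balance: 0.095·121.4 = 1.39·Cₑ + 120·0.039.
Cₑ = (11.53 − 4.68) / 1.39 = 4.93 mg/L.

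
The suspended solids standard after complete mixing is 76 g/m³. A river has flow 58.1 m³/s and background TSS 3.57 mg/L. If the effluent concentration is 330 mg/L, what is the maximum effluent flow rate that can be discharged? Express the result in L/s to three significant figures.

Mass balance at complete mixing: C_std·(Q_w + Q_r) = Q_w·C_e + Q_r·C_b.
Rearranging, Q_w = Q_r·(C_std − C_b)/(C_e − C_std) = 58.1·(76 − 3.57) / (330 − 76) = 16.57 m³/s.
= 1.657e+04 L/s.

16600 L/s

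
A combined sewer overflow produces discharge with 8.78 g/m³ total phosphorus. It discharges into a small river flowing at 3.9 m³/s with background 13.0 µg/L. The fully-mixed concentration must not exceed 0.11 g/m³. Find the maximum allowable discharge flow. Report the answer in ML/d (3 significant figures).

3.77 ML/d

13.0 µg/L = 0.013 mg/L.
Mass balance at complete mixing: C_std·(Q_w + Q_r) = Q_w·C_e + Q_r·C_b.
Rearranging, Q_w = Q_r·(C_std − C_b)/(C_e − C_std) = 3.9·(0.11 − 0.013) / (8.78 − 0.11) = 0.04363 m³/s.
= 3.77 ML/d.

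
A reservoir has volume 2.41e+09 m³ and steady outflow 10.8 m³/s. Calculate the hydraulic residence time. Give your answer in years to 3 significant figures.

Q = 10.8 m³/s × 3.156e+07 s/yr = 3.408e+08 m³/yr.
Hydraulic residence time τ = V/Q = 2.41e+09/3.408e+08 = 7.071 yr.

7.07 yr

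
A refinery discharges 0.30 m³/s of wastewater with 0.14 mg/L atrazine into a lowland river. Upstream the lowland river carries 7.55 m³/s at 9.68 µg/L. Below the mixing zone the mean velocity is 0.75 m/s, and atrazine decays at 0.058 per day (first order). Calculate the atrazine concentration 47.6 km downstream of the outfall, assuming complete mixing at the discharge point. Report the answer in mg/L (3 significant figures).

0.0140 mg/L

9.68 µg/L = 0.00968 mg/L.
After complete mixing, C₀ = (0.3·0.14 + 7.55·0.00968) / 7.85 = 0.01466 mg/L.
Travel time t = 4.76e+04 m / 0.75 m/s = 6.347e+04 s = 0.7346 d.
C = 0.01466·exp(−0.058·0.7346) = 0.01466·0.9583 = 0.01405 mg/L.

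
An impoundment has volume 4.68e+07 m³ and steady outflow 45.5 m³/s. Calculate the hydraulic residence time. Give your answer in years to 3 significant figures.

Q = 45.5 m³/s × 3.156e+07 s/yr = 1.436e+09 m³/yr.
Hydraulic residence time τ = V/Q = 4.68e+07/1.436e+09 = 0.03259 yr.

0.0326 yr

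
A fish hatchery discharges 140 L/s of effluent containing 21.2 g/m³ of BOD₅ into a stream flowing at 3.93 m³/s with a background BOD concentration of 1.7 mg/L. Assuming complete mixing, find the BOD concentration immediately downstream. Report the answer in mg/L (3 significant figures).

2.37 mg/L

140 L/s = 0.14 m³/s.
Conservation of mass across the mixing zone: C = (0.14·21.2 + 3.93·1.7) / (0.14 + 3.93) = 9.649/4.07 = 2.371 mg/L.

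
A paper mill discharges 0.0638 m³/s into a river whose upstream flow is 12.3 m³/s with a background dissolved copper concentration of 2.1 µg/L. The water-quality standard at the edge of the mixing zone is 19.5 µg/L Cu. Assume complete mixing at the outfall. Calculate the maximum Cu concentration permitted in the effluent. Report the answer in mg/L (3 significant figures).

2.1 µg/L = 0.0021 mg/L.
19.5 µg/L = 0.0195 mg/L.
Mass balance: 0.0195·12.36 = 0.0638·Cₑ + 12.3·0.0021.
Cₑ = (0.2411 − 0.02583) / 0.0638 = 3.374 mg/L.

3.37 mg/L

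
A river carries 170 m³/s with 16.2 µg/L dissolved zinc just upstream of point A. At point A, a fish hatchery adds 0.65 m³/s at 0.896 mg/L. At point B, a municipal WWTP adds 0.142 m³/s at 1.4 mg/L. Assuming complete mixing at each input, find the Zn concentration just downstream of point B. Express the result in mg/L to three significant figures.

0.0207 mg/L

16.2 µg/L = 0.0162 mg/L.
After input A: C = (170·0.0162 + 0.65·0.896) / 170.7 = 0.01955 mg/L.
After input B: C = (170.7·0.01955 + 0.142·1.4) / 170.8 = 0.0207 mg/L.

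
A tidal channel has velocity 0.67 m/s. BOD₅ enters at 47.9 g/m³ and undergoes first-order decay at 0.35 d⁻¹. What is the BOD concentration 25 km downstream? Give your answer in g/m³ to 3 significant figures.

Travel time t = 25 km / 0.67 m/s = 2.5e+04/0.67 = 3.731e+04 s = 0.4319 d.
First-order decay: C = 47.9·exp(−0.35·0.4319) = 47.9·0.8597 = 41.18 g/m³.

41.2 g/m³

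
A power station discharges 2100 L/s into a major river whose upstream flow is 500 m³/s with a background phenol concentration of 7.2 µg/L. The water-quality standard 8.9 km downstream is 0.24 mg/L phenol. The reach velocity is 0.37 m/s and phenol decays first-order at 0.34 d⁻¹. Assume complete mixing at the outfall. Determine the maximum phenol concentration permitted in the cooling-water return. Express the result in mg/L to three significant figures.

2100 L/s = 2.1 m³/s.
7.2 µg/L = 0.0072 mg/L.
Travel time to the compliance point: t = 8900/0.37 = 2.405e+04 s = 0.2784 d; decay factor exp(−0.34·0.2784) = 0.9097.
So the concentration just after mixing may be at most 0.24/0.9097 = 0.2638 mg/L.
Mass balance: 0.2638·502.1 = 2.1·Cₑ + 500·0.0072.
Cₑ = (132.5 − 3.6) / 2.1 = 61.37 mg/L.

61.4 mg/L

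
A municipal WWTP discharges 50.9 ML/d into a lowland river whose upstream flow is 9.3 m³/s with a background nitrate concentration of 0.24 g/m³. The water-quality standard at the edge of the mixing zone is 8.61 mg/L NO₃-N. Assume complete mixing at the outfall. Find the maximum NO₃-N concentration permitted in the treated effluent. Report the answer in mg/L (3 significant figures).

50.9 ML/d = 0.5891 m³/s.
Mass balance: 8.61·9.889 = 0.5891·Cₑ + 9.3·0.24.
Cₑ = (85.15 − 2.232) / 0.5891 = 140.7 mg/L.

141 mg/L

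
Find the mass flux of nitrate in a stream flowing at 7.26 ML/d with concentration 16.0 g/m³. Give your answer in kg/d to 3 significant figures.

7.26 ML/d = 0.08403 m³/s.
Mass flux = Q·C = 0.08403 m³/s × 16 g/m³ = 1.344 g/s.
= 1.344 g/s × 86.4 = 116.2 kg/d.

116 kg/d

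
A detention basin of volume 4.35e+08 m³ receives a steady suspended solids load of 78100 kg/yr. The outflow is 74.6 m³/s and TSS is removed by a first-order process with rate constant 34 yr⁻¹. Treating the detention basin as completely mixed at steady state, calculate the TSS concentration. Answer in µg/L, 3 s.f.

4.56 µg/L

Outflow Q = 74.6 m³/s × 3.156e+07 s/yr = 2.354e+09 m³/yr.
Steady-state CSTR mass balance: W = Q·C + k·V·C, so C = W/(Q + kV).
Q + kV = 2.354e+09 + 34·4.35e+08 = 1.714e+10 m³/yr.
C = 78100/1.714e+10 = 4.555e-06 kg/m³ = 0.004555 mg/L = 4.555 µg/L.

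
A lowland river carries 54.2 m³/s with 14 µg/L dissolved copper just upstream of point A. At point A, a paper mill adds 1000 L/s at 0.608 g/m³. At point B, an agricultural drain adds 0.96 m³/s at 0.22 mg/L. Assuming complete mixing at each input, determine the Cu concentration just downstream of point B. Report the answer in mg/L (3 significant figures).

14 µg/L = 0.014 mg/L.
1000 L/s = 1 m³/s.
After input A: C = (54.2·0.014 + 1·0.608) / 55.2 = 0.02476 mg/L.
After input B: C = (55.2·0.02476 + 0.96·0.22) / 56.16 = 0.0281 mg/L.

0.0281 mg/L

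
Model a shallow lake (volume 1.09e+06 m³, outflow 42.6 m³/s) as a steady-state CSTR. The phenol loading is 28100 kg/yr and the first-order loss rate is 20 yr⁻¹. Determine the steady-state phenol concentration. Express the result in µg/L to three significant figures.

Outflow Q = 42.6 m³/s × 3.156e+07 s/yr = 1.344e+09 m³/yr.
Steady-state CSTR mass balance: W = Q·C + k·V·C, so C = W/(Q + kV).
Q + kV = 1.344e+09 + 20·1.09e+06 = 1.366e+09 m³/yr.
C = 28100/1.366e+09 = 2.057e-05 kg/m³ = 0.02057 mg/L = 20.57 µg/L.

20.6 µg/L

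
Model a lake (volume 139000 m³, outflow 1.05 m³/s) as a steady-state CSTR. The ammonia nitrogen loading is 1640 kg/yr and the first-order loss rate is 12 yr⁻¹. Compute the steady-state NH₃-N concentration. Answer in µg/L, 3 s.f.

Outflow Q = 1.05 m³/s × 3.156e+07 s/yr = 3.314e+07 m³/yr.
Steady-state CSTR mass balance: W = Q·C + k·V·C, so C = W/(Q + kV).
Q + kV = 3.314e+07 + 12·139000 = 3.48e+07 m³/yr.
C = 1640/3.48e+07 = 4.712e-05 kg/m³ = 0.04712 mg/L = 47.12 µg/L.

47.1 µg/L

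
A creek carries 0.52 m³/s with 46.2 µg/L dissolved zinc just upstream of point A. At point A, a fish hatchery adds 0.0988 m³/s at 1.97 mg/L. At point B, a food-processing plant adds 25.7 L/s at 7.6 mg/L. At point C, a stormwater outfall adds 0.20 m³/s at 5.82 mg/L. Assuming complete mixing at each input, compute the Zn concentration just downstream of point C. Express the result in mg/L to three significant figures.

46.2 µg/L = 0.0462 mg/L.
After input A: C = (0.52·0.0462 + 0.0988·1.97) / 0.6188 = 0.3534 mg/L.
25.7 L/s = 0.0257 m³/s.
After input B: C = (0.6188·0.3534 + 0.0257·7.6) / 0.6445 = 0.6423 mg/L.
After input C: C = (0.6445·0.6423 + 0.2·5.82) / 0.8445 = 1.869 mg/L.

1.87 mg/L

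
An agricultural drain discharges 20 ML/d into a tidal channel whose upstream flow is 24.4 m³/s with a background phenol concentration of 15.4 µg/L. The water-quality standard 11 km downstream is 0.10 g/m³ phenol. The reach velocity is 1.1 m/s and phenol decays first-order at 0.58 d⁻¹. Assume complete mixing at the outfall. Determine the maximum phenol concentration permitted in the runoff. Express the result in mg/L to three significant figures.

9.76 mg/L

20 ML/d = 0.2315 m³/s.
15.4 µg/L = 0.0154 mg/L.
Travel time to the compliance point: t = 1.1e+04/1.1 = 1e+04 s = 0.1157 d; decay factor exp(−0.58·0.1157) = 0.9351.
So the concentration just after mixing may be at most 0.1/0.9351 = 0.1069 mg/L.
Mass balance: 0.1069·24.63 = 0.2315·Cₑ + 24.4·0.0154.
Cₑ = (2.634 − 0.3758) / 0.2315 = 9.756 mg/L.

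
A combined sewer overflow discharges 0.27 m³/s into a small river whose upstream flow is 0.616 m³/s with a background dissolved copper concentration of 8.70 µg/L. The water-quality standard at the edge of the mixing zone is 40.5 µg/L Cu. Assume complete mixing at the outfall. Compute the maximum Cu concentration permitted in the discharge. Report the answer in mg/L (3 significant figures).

0.113 mg/L

8.70 µg/L = 0.0087 mg/L.
40.5 µg/L = 0.0405 mg/L.
Mass balance: 0.0405·0.886 = 0.27·Cₑ + 0.616·0.0087.
Cₑ = (0.03588 − 0.005359) / 0.27 = 0.1131 mg/L.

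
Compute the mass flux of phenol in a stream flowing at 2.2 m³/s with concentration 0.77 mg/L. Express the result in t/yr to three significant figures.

Mass flux = Q·C = 2.2 m³/s × 0.77 g/m³ = 1.694 g/s.
= 1.694 g/s × 31.56 = 53.46 t/yr.

53.5 t/yr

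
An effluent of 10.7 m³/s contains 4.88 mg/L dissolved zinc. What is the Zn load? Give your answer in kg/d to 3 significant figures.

4510 kg/d

Mass flux = Q·C = 10.7 m³/s × 4.88 g/m³ = 52.22 g/s.
= 52.22 g/s × 86.4 = 4511 kg/d.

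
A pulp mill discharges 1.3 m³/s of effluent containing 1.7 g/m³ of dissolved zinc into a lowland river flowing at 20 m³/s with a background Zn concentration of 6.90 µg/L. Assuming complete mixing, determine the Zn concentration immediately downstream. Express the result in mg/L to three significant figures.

0.110 mg/L

6.90 µg/L = 0.0069 mg/L.
Flow-weighted mixing gives C = (1.3·1.7 + 20·0.0069) / (1.3 + 20) = 2.348/21.3 = 0.1102 mg/L.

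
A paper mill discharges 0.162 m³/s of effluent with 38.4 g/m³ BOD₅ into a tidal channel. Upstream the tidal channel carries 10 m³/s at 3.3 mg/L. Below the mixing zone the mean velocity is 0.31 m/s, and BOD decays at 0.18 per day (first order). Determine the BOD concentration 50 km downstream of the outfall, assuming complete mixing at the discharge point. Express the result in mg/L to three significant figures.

After complete mixing, C₀ = (0.162·38.4 + 10·3.3) / 10.16 = 3.86 mg/L.
Travel time t = 5e+04 m / 0.31 m/s = 1.613e+05 s = 1.867 d.
C = 3.86·exp(−0.18·1.867) = 3.86·0.7146 = 2.758 mg/L.

2.76 mg/L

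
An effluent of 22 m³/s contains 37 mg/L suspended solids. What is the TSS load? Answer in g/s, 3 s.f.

Mass flux = Q·C = 22 m³/s × 37 g/m³ = 814 g/s.

814 g/s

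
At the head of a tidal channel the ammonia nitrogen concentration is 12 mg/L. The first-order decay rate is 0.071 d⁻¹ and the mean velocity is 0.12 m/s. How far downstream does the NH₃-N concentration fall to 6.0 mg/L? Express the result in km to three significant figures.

101 km

From C = C₀·e^(−kt), t = ln(C₀/C)/k = ln(12/6.0)/0.071 = 0.6931/0.071 = 9.763 d.
Distance = v·t = 0.12 m/s × 8.435e+05 s = 1.012e+05 m = 101.2 km.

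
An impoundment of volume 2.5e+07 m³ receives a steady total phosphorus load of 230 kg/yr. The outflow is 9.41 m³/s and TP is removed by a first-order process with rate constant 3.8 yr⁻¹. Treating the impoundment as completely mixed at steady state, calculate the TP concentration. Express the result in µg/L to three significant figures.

Outflow Q = 9.41 m³/s × 3.156e+07 s/yr = 2.97e+08 m³/yr.
Steady-state CSTR mass balance: W = Q·C + k·V·C, so C = W/(Q + kV).
Q + kV = 2.97e+08 + 3.8·2.5e+07 = 3.92e+08 m³/yr.
C = 230/3.92e+08 = 5.868e-07 kg/m³ = 0.0005868 mg/L = 0.5868 µg/L.

0.587 µg/L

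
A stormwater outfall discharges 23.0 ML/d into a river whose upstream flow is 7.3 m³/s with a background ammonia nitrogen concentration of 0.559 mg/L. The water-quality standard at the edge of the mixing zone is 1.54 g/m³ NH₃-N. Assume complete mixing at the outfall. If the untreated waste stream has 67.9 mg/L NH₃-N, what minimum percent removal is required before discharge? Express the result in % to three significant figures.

58.1 %

23.0 ML/d = 0.2662 m³/s.
Mass balance: 1.54·7.566 = 0.2662·Cₑ + 7.3·0.559.
Cₑ = (11.65 − 4.081) / 0.2662 = 28.44 mg/L.
Required removal = 1 − 28.44/67.9 = 58.11 %.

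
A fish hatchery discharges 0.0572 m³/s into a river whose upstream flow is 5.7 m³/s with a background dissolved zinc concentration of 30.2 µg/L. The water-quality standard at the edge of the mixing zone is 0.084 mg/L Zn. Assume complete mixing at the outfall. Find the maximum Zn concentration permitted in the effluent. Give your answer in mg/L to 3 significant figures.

5.45 mg/L

30.2 µg/L = 0.0302 mg/L.
Mass balance: 0.084·5.757 = 0.0572·Cₑ + 5.7·0.0302.
Cₑ = (0.4836 − 0.1721) / 0.0572 = 5.445 mg/L.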